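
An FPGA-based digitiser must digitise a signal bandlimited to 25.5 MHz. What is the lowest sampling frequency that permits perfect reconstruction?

51 MHz

Nyquist rate = 2 × 25.5 MHz = 51 MHz.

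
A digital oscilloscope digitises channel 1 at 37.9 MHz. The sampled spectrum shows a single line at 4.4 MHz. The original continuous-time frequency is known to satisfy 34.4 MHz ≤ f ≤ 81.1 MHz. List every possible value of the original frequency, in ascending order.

42.3 MHz, 71.4 MHz, 80.2 MHz

Frequencies that alias to 4.4 MHz are k·fs ± 4.4 MHz for integer k ≥ 0.
k=0: 4.4 MHz.
k=1: 33.5 MHz, 42.3 MHz.
k=2: 71.4 MHz, 80.2 MHz.
k=3: 109.3 MHz, 118.1 MHz.
Within [34.4 MHz, 81.1 MHz]: 42.3 MHz, 71.4 MHz, 80.2 MHz.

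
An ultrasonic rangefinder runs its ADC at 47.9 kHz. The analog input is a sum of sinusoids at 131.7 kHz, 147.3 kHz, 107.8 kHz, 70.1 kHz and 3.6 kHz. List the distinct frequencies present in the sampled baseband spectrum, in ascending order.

fs/2 = 23.95 kHz.
131.7 kHz mod fs = 35.9 kHz.
35.9 kHz > fs/2 = 23.95 kHz, folds to fs − 35.9 kHz = 12 kHz.
147.3 kHz mod fs = 3.6 kHz.
3.6 kHz ≤ fs/2 = 23.95 kHz, appears at 3.6 kHz.
107.8 kHz mod fs = 12 kHz.
12 kHz ≤ fs/2 = 23.95 kHz, appears at 12 kHz.
70.1 kHz mod fs = 22.2 kHz.
22.2 kHz ≤ fs/2 = 23.95 kHz, appears at 22.2 kHz.
3.6 kHz ≤ fs/2 = 23.95 kHz, passes unchanged.
Distinct values: {3.6 kHz, 12 kHz, 22.2 kHz}.

3.6 kHz, 12 kHz, 22.2 kHz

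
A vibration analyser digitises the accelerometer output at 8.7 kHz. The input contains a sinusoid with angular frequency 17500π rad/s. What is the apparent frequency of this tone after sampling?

ω = 17500π rad/s → f = ω/(2π) = 8750 Hz = 8.75 kHz.
8.75 kHz mod fs = 0.05 kHz.
0.05 kHz ≤ fs/2 = 4.35 kHz, appears at 0.05 kHz.

0.05 kHz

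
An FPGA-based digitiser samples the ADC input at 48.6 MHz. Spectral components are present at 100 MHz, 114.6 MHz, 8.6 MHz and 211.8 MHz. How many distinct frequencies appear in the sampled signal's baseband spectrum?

fs/2 = 24.3 MHz.
100 MHz mod fs = 2.8 MHz.
2.8 MHz ≤ fs/2 = 24.3 MHz, appears at 2.8 MHz.
114.6 MHz mod fs = 17.4 MHz.
17.4 MHz ≤ fs/2 = 24.3 MHz, appears at 17.4 MHz.
8.6 MHz ≤ fs/2 = 24.3 MHz, passes unchanged.
211.8 MHz mod fs = 17.4 MHz.
17.4 MHz ≤ fs/2 = 24.3 MHz, appears at 17.4 MHz.
Distinct values: {2.8 MHz, 8.6 MHz, 17.4 MHz} → 3.

3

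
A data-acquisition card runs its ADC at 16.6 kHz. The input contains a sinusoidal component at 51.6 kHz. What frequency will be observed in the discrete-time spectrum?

1.8 kHz

51.6 kHz mod fs = 1.8 kHz.
1.8 kHz ≤ fs/2 = 8.3 kHz, appears at 1.8 kHz.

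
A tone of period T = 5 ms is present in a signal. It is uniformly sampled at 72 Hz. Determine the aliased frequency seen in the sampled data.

T = 5 ms → f = 1/T = 200 Hz.
200 Hz mod fs = 56 Hz.
56 Hz > fs/2 = 36 Hz, folds to fs − 56 Hz = 16 Hz.

16 Hz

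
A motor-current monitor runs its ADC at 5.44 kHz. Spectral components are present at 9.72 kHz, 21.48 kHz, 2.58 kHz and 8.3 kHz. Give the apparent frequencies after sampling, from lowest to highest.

fs/2 = 2.72 kHz.
9.72 kHz mod fs = 4.28 kHz.
4.28 kHz > fs/2 = 2.72 kHz, folds to fs − 4.28 kHz = 1.16 kHz.
21.48 kHz mod fs = 5.16 kHz.
5.16 kHz > fs/2 = 2.72 kHz, folds to fs − 5.16 kHz = 0.28 kHz.
2.58 kHz ≤ fs/2 = 2.72 kHz, passes unchanged.
8.3 kHz mod fs = 2.86 kHz.
2.86 kHz > fs/2 = 2.72 kHz, folds to fs − 2.86 kHz = 2.58 kHz.
Distinct values: {0.28 kHz, 1.16 kHz, 2.58 kHz}.

0.28 kHz, 1.16 kHz, 2.58 kHz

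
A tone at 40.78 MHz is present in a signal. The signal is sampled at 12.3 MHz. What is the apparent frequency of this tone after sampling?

3.88 MHz

40.78 MHz mod fs = 3.88 MHz.
3.88 MHz ≤ fs/2 = 6.15 MHz, appears at 3.88 MHz.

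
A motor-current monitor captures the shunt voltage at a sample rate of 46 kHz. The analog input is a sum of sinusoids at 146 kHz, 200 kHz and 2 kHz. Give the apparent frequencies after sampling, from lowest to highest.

2 kHz, 8 kHz, 16 kHz

fs/2 = 23 kHz.
146 kHz mod fs = 8 kHz.
8 kHz ≤ fs/2 = 23 kHz, appears at 8 kHz.
200 kHz mod fs = 16 kHz.
16 kHz ≤ fs/2 = 23 kHz, appears at 16 kHz.
2 kHz ≤ fs/2 = 23 kHz, passes unchanged.
Distinct values: {2 kHz, 8 kHz, 16 kHz}.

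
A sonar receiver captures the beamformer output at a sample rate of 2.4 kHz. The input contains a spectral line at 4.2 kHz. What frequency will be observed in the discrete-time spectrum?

0.6 kHz

4.2 kHz mod fs = 1.8 kHz.
1.8 kHz > fs/2 = 1.2 kHz, folds to fs − 1.8 kHz = 0.6 kHz.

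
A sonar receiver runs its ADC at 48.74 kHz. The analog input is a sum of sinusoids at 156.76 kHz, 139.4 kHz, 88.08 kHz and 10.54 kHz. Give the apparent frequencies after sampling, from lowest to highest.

fs/2 = 24.37 kHz.
156.76 kHz mod fs = 10.54 kHz.
10.54 kHz ≤ fs/2 = 24.37 kHz, appears at 10.54 kHz.
139.4 kHz mod fs = 41.92 kHz.
41.92 kHz > fs/2 = 24.37 kHz, folds to fs − 41.92 kHz = 6.82 kHz.
88.08 kHz mod fs = 39.34 kHz.
39.34 kHz > fs/2 = 24.37 kHz, folds to fs − 39.34 kHz = 9.4 kHz.
10.54 kHz ≤ fs/2 = 24.37 kHz, passes unchanged.
Distinct values: {6.82 kHz, 9.4 kHz, 10.54 kHz}.

6.82 kHz, 9.4 kHz, 10.54 kHz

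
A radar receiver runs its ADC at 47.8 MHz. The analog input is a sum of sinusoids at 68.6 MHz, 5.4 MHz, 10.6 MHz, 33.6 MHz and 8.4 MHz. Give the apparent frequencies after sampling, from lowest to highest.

fs/2 = 23.9 MHz.
68.6 MHz mod fs = 20.8 MHz.
20.8 MHz ≤ fs/2 = 23.9 MHz, appears at 20.8 MHz.
5.4 MHz ≤ fs/2 = 23.9 MHz, passes unchanged.
10.6 MHz ≤ fs/2 = 23.9 MHz, passes unchanged.
33.6 MHz > fs/2 = 23.9 MHz, folds to fs − 33.6 MHz = 14.2 MHz.
8.4 MHz ≤ fs/2 = 23.9 MHz, passes unchanged.
Distinct values: {5.4 MHz, 8.4 MHz, 10.6 MHz, 14.2 MHz, 20.8 MHz}.

5.4 MHz, 8.4 MHz, 10.6 MHz, 14.2 MHz, 20.8 MHz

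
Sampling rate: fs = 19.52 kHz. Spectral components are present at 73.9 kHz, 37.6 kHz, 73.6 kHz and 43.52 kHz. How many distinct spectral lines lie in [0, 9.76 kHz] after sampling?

fs/2 = 9.76 kHz.
73.9 kHz mod fs = 15.34 kHz.
15.34 kHz > fs/2 = 9.76 kHz, folds to fs − 15.34 kHz = 4.18 kHz.
37.6 kHz mod fs = 18.08 kHz.
18.08 kHz > fs/2 = 9.76 kHz, folds to fs − 18.08 kHz = 1.44 kHz.
73.6 kHz mod fs = 15.04 kHz.
15.04 kHz > fs/2 = 9.76 kHz, folds to fs − 15.04 kHz = 4.48 kHz.
43.52 kHz mod fs = 4.48 kHz.
4.48 kHz ≤ fs/2 = 9.76 kHz, appears at 4.48 kHz.
Distinct values: {1.44 kHz, 4.18 kHz, 4.48 kHz} → 3.

3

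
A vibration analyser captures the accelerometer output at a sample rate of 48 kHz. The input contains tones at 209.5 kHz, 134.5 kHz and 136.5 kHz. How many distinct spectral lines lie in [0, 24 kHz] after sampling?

3

fs/2 = 24 kHz.
209.5 kHz mod fs = 17.5 kHz.
17.5 kHz ≤ fs/2 = 24 kHz, appears at 17.5 kHz.
134.5 kHz mod fs = 38.5 kHz.
38.5 kHz > fs/2 = 24 kHz, folds to fs − 38.5 kHz = 9.5 kHz.
136.5 kHz mod fs = 40.5 kHz.
40.5 kHz > fs/2 = 24 kHz, folds to fs − 40.5 kHz = 7.5 kHz.
Distinct values: {7.5 kHz, 9.5 kHz, 17.5 kHz} → 3.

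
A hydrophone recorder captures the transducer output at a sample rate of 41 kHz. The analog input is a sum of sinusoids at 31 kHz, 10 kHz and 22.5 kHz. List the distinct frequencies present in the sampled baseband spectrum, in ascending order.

10 kHz, 18.5 kHz

fs/2 = 20.5 kHz.
31 kHz > fs/2 = 20.5 kHz, folds to fs − 31 kHz = 10 kHz.
10 kHz ≤ fs/2 = 20.5 kHz, passes unchanged.
22.5 kHz > fs/2 = 20.5 kHz, folds to fs − 22.5 kHz = 18.5 kHz.
Distinct values: {10 kHz, 18.5 kHz}.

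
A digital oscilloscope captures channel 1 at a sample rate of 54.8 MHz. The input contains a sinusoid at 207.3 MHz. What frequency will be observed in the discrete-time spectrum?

207.3 MHz mod fs = 42.9 MHz.
42.9 MHz > fs/2 = 27.4 MHz, folds to fs − 42.9 MHz = 11.9 MHz.

11.9 MHz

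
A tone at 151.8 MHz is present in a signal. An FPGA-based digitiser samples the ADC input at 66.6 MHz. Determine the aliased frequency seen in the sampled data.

151.8 MHz mod fs = 18.6 MHz.
18.6 MHz ≤ fs/2 = 33.3 MHz, appears at 18.6 MHz.

18.6 MHz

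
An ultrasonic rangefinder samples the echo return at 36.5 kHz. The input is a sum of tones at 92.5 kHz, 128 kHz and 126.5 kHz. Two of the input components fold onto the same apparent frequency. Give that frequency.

fs/2 = 18.25 kHz.
92.5 kHz mod fs = 19.5 kHz.
19.5 kHz > fs/2 = 18.25 kHz, folds to fs − 19.5 kHz = 17 kHz.
128 kHz mod fs = 18.5 kHz.
18.5 kHz > fs/2 = 18.25 kHz, folds to fs − 18.5 kHz = 18 kHz.
126.5 kHz mod fs = 17 kHz.
17 kHz ≤ fs/2 = 18.25 kHz, appears at 17 kHz.
92.5 kHz and 126.5 kHz both map to 17 kHz.

17 kHz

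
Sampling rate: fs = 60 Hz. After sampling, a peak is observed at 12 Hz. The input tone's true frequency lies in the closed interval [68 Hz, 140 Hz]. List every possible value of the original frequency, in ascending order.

72 Hz, 108 Hz, 132 Hz

Frequencies that alias to 12 Hz are k·fs ± 12 Hz for integer k ≥ 0.
k=0: 12 Hz.
k=1: 48 Hz, 72 Hz.
k=2: 108 Hz, 132 Hz.
k=3: 168 Hz, 192 Hz.
Within [68 Hz, 140 Hz]: 72 Hz, 108 Hz, 132 Hz.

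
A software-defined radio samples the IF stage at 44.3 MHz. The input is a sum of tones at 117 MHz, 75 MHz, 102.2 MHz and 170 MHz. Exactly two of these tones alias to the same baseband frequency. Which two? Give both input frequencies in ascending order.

fs/2 = 22.15 MHz.
117 MHz mod fs = 28.4 MHz.
28.4 MHz > fs/2 = 22.15 MHz, folds to fs − 28.4 MHz = 15.9 MHz.
75 MHz mod fs = 30.7 MHz.
30.7 MHz > fs/2 = 22.15 MHz, folds to fs − 30.7 MHz = 13.6 MHz.
102.2 MHz mod fs = 13.6 MHz.
13.6 MHz ≤ fs/2 = 22.15 MHz, appears at 13.6 MHz.
170 MHz mod fs = 37.1 MHz.
37.1 MHz > fs/2 = 22.15 MHz, folds to fs − 37.1 MHz = 7.2 MHz.
75 MHz and 102.2 MHz both map to 13.6 MHz.

75 MHz, 102.2 MHz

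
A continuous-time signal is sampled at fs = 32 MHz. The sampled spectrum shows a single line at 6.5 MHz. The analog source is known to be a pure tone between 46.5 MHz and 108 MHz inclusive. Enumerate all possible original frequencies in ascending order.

57.5 MHz, 70.5 MHz, 89.5 MHz, 102.5 MHz

Frequencies that alias to 6.5 MHz are k·fs ± 6.5 MHz for integer k ≥ 0.
k=0: 6.5 MHz.
k=1: 25.5 MHz, 38.5 MHz.
k=2: 57.5 MHz, 70.5 MHz.
k=3: 89.5 MHz, 102.5 MHz.
k=4: 121.5 MHz, 134.5 MHz.
Within [46.5 MHz, 108 MHz]: 57.5 MHz, 70.5 MHz, 89.5 MHz, 102.5 MHz.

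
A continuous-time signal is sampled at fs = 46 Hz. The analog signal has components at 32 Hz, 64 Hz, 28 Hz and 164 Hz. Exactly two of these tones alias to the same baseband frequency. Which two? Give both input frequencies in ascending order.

28 Hz, 64 Hz

fs/2 = 23 Hz.
32 Hz > fs/2 = 23 Hz, folds to fs − 32 Hz = 14 Hz.
64 Hz mod fs = 18 Hz.
18 Hz ≤ fs/2 = 23 Hz, appears at 18 Hz.
28 Hz > fs/2 = 23 Hz, folds to fs − 28 Hz = 18 Hz.
164 Hz mod fs = 26 Hz.
26 Hz > fs/2 = 23 Hz, folds to fs − 26 Hz = 20 Hz.
28 Hz and 64 Hz both map to 18 Hz.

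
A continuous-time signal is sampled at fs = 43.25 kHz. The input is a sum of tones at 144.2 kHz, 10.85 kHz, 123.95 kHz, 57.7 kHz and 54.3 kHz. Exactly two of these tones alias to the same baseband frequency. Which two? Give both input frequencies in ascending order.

57.7 kHz, 144.2 kHz

fs/2 = 21.625 kHz.
144.2 kHz mod fs = 14.45 kHz.
14.45 kHz ≤ fs/2 = 21.625 kHz, appears at 14.45 kHz.
10.85 kHz ≤ fs/2 = 21.625 kHz, passes unchanged.
123.95 kHz mod fs = 37.45 kHz.
37.45 kHz > fs/2 = 21.625 kHz, folds to fs − 37.45 kHz = 5.8 kHz.
57.7 kHz mod fs = 14.45 kHz.
14.45 kHz ≤ fs/2 = 21.625 kHz, appears at 14.45 kHz.
54.3 kHz mod fs = 11.05 kHz.
11.05 kHz ≤ fs/2 = 21.625 kHz, appears at 11.05 kHz.
57.7 kHz and 144.2 kHz both map to 14.45 kHz.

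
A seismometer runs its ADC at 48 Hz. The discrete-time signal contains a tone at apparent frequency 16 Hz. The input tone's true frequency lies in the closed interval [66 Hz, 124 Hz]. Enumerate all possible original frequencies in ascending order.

Frequencies that alias to 16 Hz are k·fs ± 16 Hz for integer k ≥ 0.
k=0: 16 Hz.
k=1: 32 Hz, 64 Hz.
k=2: 80 Hz, 112 Hz.
k=3: 128 Hz, 160 Hz.
Within [66 Hz, 124 Hz]: 80 Hz, 112 Hz.

80 Hz, 112 Hz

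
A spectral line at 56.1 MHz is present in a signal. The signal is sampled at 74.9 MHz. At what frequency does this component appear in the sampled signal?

56.1 MHz > fs/2 = 37.45 MHz, folds to fs − 56.1 MHz = 18.8 MHz.

18.8 MHz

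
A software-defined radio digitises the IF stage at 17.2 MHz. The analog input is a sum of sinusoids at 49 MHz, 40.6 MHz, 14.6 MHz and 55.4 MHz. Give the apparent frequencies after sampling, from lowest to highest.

2.6 MHz, 3.8 MHz, 6.2 MHz

fs/2 = 8.6 MHz.
49 MHz mod fs = 14.6 MHz.
14.6 MHz > fs/2 = 8.6 MHz, folds to fs − 14.6 MHz = 2.6 MHz.
40.6 MHz mod fs = 6.2 MHz.
6.2 MHz ≤ fs/2 = 8.6 MHz, appears at 6.2 MHz.
14.6 MHz > fs/2 = 8.6 MHz, folds to fs − 14.6 MHz = 2.6 MHz.
55.4 MHz mod fs = 3.8 MHz.
3.8 MHz ≤ fs/2 = 8.6 MHz, appears at 3.8 MHz.
Distinct values: {2.6 MHz, 3.8 MHz, 6.2 MHz}.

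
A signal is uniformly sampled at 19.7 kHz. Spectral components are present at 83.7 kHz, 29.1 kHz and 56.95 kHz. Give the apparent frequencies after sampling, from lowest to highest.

fs/2 = 9.85 kHz.
83.7 kHz mod fs = 4.9 kHz.
4.9 kHz ≤ fs/2 = 9.85 kHz, appears at 4.9 kHz.
29.1 kHz mod fs = 9.4 kHz.
9.4 kHz ≤ fs/2 = 9.85 kHz, appears at 9.4 kHz.
56.95 kHz mod fs = 17.55 kHz.
17.55 kHz > fs/2 = 9.85 kHz, folds to fs − 17.55 kHz = 2.15 kHz.
Distinct values: {2.15 kHz, 4.9 kHz, 9.4 kHz}.

2.15 kHz, 4.9 kHz, 9.4 kHz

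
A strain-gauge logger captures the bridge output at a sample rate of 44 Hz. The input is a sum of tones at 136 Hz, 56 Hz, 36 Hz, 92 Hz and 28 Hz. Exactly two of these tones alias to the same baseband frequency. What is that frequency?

fs/2 = 22 Hz.
136 Hz mod fs = 4 Hz.
4 Hz ≤ fs/2 = 22 Hz, appears at 4 Hz.
56 Hz mod fs = 12 Hz.
12 Hz ≤ fs/2 = 22 Hz, appears at 12 Hz.
36 Hz > fs/2 = 22 Hz, folds to fs − 36 Hz = 8 Hz.
92 Hz mod fs = 4 Hz.
4 Hz ≤ fs/2 = 22 Hz, appears at 4 Hz.
28 Hz > fs/2 = 22 Hz, folds to fs − 28 Hz = 16 Hz.
92 Hz and 136 Hz both map to 4 Hz.

4 Hz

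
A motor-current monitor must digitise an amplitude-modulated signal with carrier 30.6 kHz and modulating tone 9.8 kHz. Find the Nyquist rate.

80.8 kHz

AM sidebands sit at fc ± fm = 20.8 kHz and 40.4 kHz.
Highest-frequency component: 40.4 kHz.
Nyquist rate = 2 × 40.4 kHz = 80.8 kHz.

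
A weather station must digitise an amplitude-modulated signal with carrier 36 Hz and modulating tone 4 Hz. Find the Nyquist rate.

80 Hz

AM sidebands sit at fc ± fm = 32 Hz and 40 Hz.
Highest-frequency component: 40 Hz.
Nyquist rate = 2 × 40 Hz = 80 Hz.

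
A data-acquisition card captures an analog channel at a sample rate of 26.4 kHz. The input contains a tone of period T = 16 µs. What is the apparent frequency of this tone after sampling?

T = 16 µs → f = 1/T = 62.5 kHz.
62.5 kHz mod fs = 9.7 kHz.
9.7 kHz ≤ fs/2 = 13.2 kHz, appears at 9.7 kHz.

9.7 kHz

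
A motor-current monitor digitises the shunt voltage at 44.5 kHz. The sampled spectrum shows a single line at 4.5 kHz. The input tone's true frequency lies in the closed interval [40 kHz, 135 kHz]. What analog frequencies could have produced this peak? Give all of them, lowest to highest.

Frequencies that alias to 4.5 kHz are k·fs ± 4.5 kHz for integer k ≥ 0.
k=0: 4.5 kHz.
k=1: 40 kHz, 49 kHz.
k=2: 84.5 kHz, 93.5 kHz.
k=3: 129 kHz, 138 kHz.
k=4: 173.5 kHz, 182.5 kHz.
Within [40 kHz, 135 kHz]: 40 kHz, 49 kHz, 84.5 kHz, 93.5 kHz, 129 kHz.

40 kHz, 49 kHz, 84.5 kHz, 93.5 kHz, 129 kHz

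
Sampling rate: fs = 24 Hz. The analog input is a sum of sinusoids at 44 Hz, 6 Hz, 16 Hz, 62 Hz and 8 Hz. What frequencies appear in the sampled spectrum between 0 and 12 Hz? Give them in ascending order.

fs/2 = 12 Hz.
44 Hz mod fs = 20 Hz.
20 Hz > fs/2 = 12 Hz, folds to fs − 20 Hz = 4 Hz.
6 Hz ≤ fs/2 = 12 Hz, passes unchanged.
16 Hz > fs/2 = 12 Hz, folds to fs − 16 Hz = 8 Hz.
62 Hz mod fs = 14 Hz.
14 Hz > fs/2 = 12 Hz, folds to fs − 14 Hz = 10 Hz.
8 Hz ≤ fs/2 = 12 Hz, passes unchanged.
Distinct values: {4 Hz, 6 Hz, 8 Hz, 10 Hz}.

4 Hz, 6 Hz, 8 Hz, 10 Hz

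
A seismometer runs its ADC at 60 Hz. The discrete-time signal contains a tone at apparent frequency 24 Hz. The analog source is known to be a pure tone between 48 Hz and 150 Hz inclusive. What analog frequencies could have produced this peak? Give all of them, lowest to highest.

84 Hz, 96 Hz, 144 Hz

Frequencies that alias to 24 Hz are k·fs ± 24 Hz for integer k ≥ 0.
k=0: 24 Hz.
k=1: 36 Hz, 84 Hz.
k=2: 96 Hz, 144 Hz.
k=3: 156 Hz, 204 Hz.
Within [48 Hz, 150 Hz]: 84 Hz, 96 Hz, 144 Hz.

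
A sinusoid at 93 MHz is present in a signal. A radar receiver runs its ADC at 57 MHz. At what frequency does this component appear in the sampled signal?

21 MHz

93 MHz mod fs = 36 MHz.
36 MHz > fs/2 = 28.5 MHz, folds to fs − 36 MHz = 21 MHz.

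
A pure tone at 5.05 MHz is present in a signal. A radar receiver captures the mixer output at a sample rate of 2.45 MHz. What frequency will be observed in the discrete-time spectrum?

5.05 MHz mod fs = 0.15 MHz.
0.15 MHz ≤ fs/2 = 1.225 MHz, appears at 0.15 MHz.

0.15 MHz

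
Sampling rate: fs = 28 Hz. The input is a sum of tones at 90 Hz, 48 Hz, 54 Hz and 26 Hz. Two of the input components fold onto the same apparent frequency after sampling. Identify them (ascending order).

26 Hz, 54 Hz

fs/2 = 14 Hz.
90 Hz mod fs = 6 Hz.
6 Hz ≤ fs/2 = 14 Hz, appears at 6 Hz.
48 Hz mod fs = 20 Hz.
20 Hz > fs/2 = 14 Hz, folds to fs − 20 Hz = 8 Hz.
54 Hz mod fs = 26 Hz.
26 Hz > fs/2 = 14 Hz, folds to fs − 26 Hz = 2 Hz.
26 Hz > fs/2 = 14 Hz, folds to fs − 26 Hz = 2 Hz.
26 Hz and 54 Hz both map to 2 Hz.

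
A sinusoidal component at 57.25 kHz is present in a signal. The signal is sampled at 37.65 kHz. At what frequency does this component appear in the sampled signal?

18.05 kHz

57.25 kHz mod fs = 19.6 kHz.
19.6 kHz > fs/2 = 18.825 kHz, folds to fs − 19.6 kHz = 18.05 kHz.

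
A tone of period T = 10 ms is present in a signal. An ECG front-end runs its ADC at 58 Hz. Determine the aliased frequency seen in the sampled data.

16 Hz

T = 10 ms → f = 1/T = 100 Hz.
100 Hz mod fs = 42 Hz.
42 Hz > fs/2 = 29 Hz, folds to fs − 42 Hz = 16 Hz.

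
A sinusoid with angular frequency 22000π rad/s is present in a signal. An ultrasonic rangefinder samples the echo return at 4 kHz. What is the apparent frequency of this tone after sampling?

1 kHz

ω = 22000π rad/s → f = ω/(2π) = 11000 Hz = 11 kHz.
11 kHz mod fs = 3 kHz.
3 kHz > fs/2 = 2 kHz, folds to fs − 3 kHz = 1 kHz.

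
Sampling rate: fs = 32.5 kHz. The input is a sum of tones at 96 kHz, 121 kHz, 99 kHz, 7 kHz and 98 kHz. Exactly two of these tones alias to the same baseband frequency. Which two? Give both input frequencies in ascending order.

96 kHz, 99 kHz

fs/2 = 16.25 kHz.
96 kHz mod fs = 31 kHz.
31 kHz > fs/2 = 16.25 kHz, folds to fs − 31 kHz = 1.5 kHz.
121 kHz mod fs = 23.5 kHz.
23.5 kHz > fs/2 = 16.25 kHz, folds to fs − 23.5 kHz = 9 kHz.
99 kHz mod fs = 1.5 kHz.
1.5 kHz ≤ fs/2 = 16.25 kHz, appears at 1.5 kHz.
7 kHz ≤ fs/2 = 16.25 kHz, passes unchanged.
98 kHz mod fs = 0.5 kHz.
0.5 kHz ≤ fs/2 = 16.25 kHz, appears at 0.5 kHz.
96 kHz and 99 kHz both map to 1.5 kHz.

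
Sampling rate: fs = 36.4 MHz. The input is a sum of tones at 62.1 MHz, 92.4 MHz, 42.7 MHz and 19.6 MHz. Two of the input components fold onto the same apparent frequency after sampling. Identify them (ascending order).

19.6 MHz, 92.4 MHz

fs/2 = 18.2 MHz.
62.1 MHz mod fs = 25.7 MHz.
25.7 MHz > fs/2 = 18.2 MHz, folds to fs − 25.7 MHz = 10.7 MHz.
92.4 MHz mod fs = 19.6 MHz.
19.6 MHz > fs/2 = 18.2 MHz, folds to fs − 19.6 MHz = 16.8 MHz.
42.7 MHz mod fs = 6.3 MHz.
6.3 MHz ≤ fs/2 = 18.2 MHz, appears at 6.3 MHz.
19.6 MHz > fs/2 = 18.2 MHz, folds to fs − 19.6 MHz = 16.8 MHz.
19.6 MHz and 92.4 MHz both map to 16.8 MHz.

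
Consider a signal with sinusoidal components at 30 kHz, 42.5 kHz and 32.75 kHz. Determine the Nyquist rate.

Highest-frequency component: 42.5 kHz.
Nyquist rate = 2 × 42.5 kHz = 85 kHz.

85 kHz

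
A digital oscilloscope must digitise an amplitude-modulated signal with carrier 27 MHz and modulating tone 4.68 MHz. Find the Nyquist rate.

AM sidebands sit at fc ± fm = 22.32 MHz and 31.68 MHz.
Highest-frequency component: 31.68 MHz.
Nyquist rate = 2 × 31.68 MHz = 63.36 MHz.

63.36 MHz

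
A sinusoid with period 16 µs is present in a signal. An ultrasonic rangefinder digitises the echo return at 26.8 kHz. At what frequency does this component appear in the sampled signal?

8.9 kHz

T = 16 µs → f = 1/T = 62.5 kHz.
62.5 kHz mod fs = 8.9 kHz.
8.9 kHz ≤ fs/2 = 13.4 kHz, appears at 8.9 kHz.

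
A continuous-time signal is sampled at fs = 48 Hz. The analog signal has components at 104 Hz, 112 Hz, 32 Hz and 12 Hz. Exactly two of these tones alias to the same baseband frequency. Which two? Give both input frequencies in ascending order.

fs/2 = 24 Hz.
104 Hz mod fs = 8 Hz.
8 Hz ≤ fs/2 = 24 Hz, appears at 8 Hz.
112 Hz mod fs = 16 Hz.
16 Hz ≤ fs/2 = 24 Hz, appears at 16 Hz.
32 Hz > fs/2 = 24 Hz, folds to fs − 32 Hz = 16 Hz.
12 Hz ≤ fs/2 = 24 Hz, passes unchanged.
32 Hz and 112 Hz both map to 16 Hz.

32 Hz, 112 Hz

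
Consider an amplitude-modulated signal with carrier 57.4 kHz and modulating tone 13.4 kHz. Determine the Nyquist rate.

141.6 kHz

AM sidebands sit at fc ± fm = 44 kHz and 70.8 kHz.
Highest-frequency component: 70.8 kHz.
Nyquist rate = 2 × 70.8 kHz = 141.6 kHz.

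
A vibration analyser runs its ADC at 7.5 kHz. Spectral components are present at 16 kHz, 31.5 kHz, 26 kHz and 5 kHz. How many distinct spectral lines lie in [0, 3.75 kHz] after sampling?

4

fs/2 = 3.75 kHz.
16 kHz mod fs = 1 kHz.
1 kHz ≤ fs/2 = 3.75 kHz, appears at 1 kHz.
31.5 kHz mod fs = 1.5 kHz.
1.5 kHz ≤ fs/2 = 3.75 kHz, appears at 1.5 kHz.
26 kHz mod fs = 3.5 kHz.
3.5 kHz ≤ fs/2 = 3.75 kHz, appears at 3.5 kHz.
5 kHz > fs/2 = 3.75 kHz, folds to fs − 5 kHz = 2.5 kHz.
Distinct values: {1 kHz, 1.5 kHz, 2.5 kHz, 3.5 kHz} → 4.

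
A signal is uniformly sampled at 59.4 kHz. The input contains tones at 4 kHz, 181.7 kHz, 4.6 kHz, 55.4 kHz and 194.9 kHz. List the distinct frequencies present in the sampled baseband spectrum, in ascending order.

fs/2 = 29.7 kHz.
4 kHz ≤ fs/2 = 29.7 kHz, passes unchanged.
181.7 kHz mod fs = 3.5 kHz.
3.5 kHz ≤ fs/2 = 29.7 kHz, appears at 3.5 kHz.
4.6 kHz ≤ fs/2 = 29.7 kHz, passes unchanged.
55.4 kHz > fs/2 = 29.7 kHz, folds to fs − 55.4 kHz = 4 kHz.
194.9 kHz mod fs = 16.7 kHz.
16.7 kHz ≤ fs/2 = 29.7 kHz, appears at 16.7 kHz.
Distinct values: {3.5 kHz, 4 kHz, 4.6 kHz, 16.7 kHz}.

3.5 kHz, 4 kHz, 4.6 kHz, 16.7 kHz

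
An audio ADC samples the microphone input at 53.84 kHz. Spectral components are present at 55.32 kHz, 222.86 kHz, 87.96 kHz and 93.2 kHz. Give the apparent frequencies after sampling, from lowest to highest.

1.48 kHz, 7.5 kHz, 14.48 kHz, 19.72 kHz

fs/2 = 26.92 kHz.
55.32 kHz mod fs = 1.48 kHz.
1.48 kHz ≤ fs/2 = 26.92 kHz, appears at 1.48 kHz.
222.86 kHz mod fs = 7.5 kHz.
7.5 kHz ≤ fs/2 = 26.92 kHz, appears at 7.5 kHz.
87.96 kHz mod fs = 34.12 kHz.
34.12 kHz > fs/2 = 26.92 kHz, folds to fs − 34.12 kHz = 19.72 kHz.
93.2 kHz mod fs = 39.36 kHz.
39.36 kHz > fs/2 = 26.92 kHz, folds to fs − 39.36 kHz = 14.48 kHz.
Distinct values: {1.48 kHz, 7.5 kHz, 14.48 kHz, 19.72 kHz}.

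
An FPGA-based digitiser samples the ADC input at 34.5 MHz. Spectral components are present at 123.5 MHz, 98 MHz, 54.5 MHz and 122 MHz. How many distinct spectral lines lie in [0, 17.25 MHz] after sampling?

3

fs/2 = 17.25 MHz.
123.5 MHz mod fs = 20 MHz.
20 MHz > fs/2 = 17.25 MHz, folds to fs − 20 MHz = 14.5 MHz.
98 MHz mod fs = 29 MHz.
29 MHz > fs/2 = 17.25 MHz, folds to fs − 29 MHz = 5.5 MHz.
54.5 MHz mod fs = 20 MHz.
20 MHz > fs/2 = 17.25 MHz, folds to fs − 20 MHz = 14.5 MHz.
122 MHz mod fs = 18.5 MHz.
18.5 MHz > fs/2 = 17.25 MHz, folds to fs − 18.5 MHz = 16 MHz.
Distinct values: {5.5 MHz, 14.5 MHz, 16 MHz} → 3.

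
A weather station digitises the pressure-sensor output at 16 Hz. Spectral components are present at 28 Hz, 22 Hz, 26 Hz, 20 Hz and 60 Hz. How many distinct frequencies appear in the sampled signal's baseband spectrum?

fs/2 = 8 Hz.
28 Hz mod fs = 12 Hz.
12 Hz > fs/2 = 8 Hz, folds to fs − 12 Hz = 4 Hz.
22 Hz mod fs = 6 Hz.
6 Hz ≤ fs/2 = 8 Hz, appears at 6 Hz.
26 Hz mod fs = 10 Hz.
10 Hz > fs/2 = 8 Hz, folds to fs − 10 Hz = 6 Hz.
20 Hz mod fs = 4 Hz.
4 Hz ≤ fs/2 = 8 Hz, appears at 4 Hz.
60 Hz mod fs = 12 Hz.
12 Hz > fs/2 = 8 Hz, folds to fs − 12 Hz = 4 Hz.
Distinct values: {4 Hz, 6 Hz} → 2.

2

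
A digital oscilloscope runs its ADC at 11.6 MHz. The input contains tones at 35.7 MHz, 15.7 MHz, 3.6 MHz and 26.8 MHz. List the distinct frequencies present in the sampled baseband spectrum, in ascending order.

0.9 MHz, 3.6 MHz, 4.1 MHz

fs/2 = 5.8 MHz.
35.7 MHz mod fs = 0.9 MHz.
0.9 MHz ≤ fs/2 = 5.8 MHz, appears at 0.9 MHz.
15.7 MHz mod fs = 4.1 MHz.
4.1 MHz ≤ fs/2 = 5.8 MHz, appears at 4.1 MHz.
3.6 MHz ≤ fs/2 = 5.8 MHz, passes unchanged.
26.8 MHz mod fs = 3.6 MHz.
3.6 MHz ≤ fs/2 = 5.8 MHz, appears at 3.6 MHz.
Distinct values: {0.9 MHz, 3.6 MHz, 4.1 MHz}.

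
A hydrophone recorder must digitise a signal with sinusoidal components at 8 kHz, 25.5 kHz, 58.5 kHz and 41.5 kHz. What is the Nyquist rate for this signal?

117 kHz

Highest-frequency component: 58.5 kHz.
Nyquist rate = 2 × 58.5 kHz = 117 kHz.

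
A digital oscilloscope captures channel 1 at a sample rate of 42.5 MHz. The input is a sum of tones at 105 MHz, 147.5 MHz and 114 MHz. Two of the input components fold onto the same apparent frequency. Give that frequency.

20 MHz

fs/2 = 21.25 MHz.
105 MHz mod fs = 20 MHz.
20 MHz ≤ fs/2 = 21.25 MHz, appears at 20 MHz.
147.5 MHz mod fs = 20 MHz.
20 MHz ≤ fs/2 = 21.25 MHz, appears at 20 MHz.
114 MHz mod fs = 29 MHz.
29 MHz > fs/2 = 21.25 MHz, folds to fs − 29 MHz = 13.5 MHz.
105 MHz and 147.5 MHz both map to 20 MHz.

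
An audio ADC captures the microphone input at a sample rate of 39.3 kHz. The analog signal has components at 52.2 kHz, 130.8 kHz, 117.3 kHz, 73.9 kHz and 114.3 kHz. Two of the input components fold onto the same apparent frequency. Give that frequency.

fs/2 = 19.65 kHz.
52.2 kHz mod fs = 12.9 kHz.
12.9 kHz ≤ fs/2 = 19.65 kHz, appears at 12.9 kHz.
130.8 kHz mod fs = 12.9 kHz.
12.9 kHz ≤ fs/2 = 19.65 kHz, appears at 12.9 kHz.
117.3 kHz mod fs = 38.7 kHz.
38.7 kHz > fs/2 = 19.65 kHz, folds to fs − 38.7 kHz = 0.6 kHz.
73.9 kHz mod fs = 34.6 kHz.
34.6 kHz > fs/2 = 19.65 kHz, folds to fs − 34.6 kHz = 4.7 kHz.
114.3 kHz mod fs = 35.7 kHz.
35.7 kHz > fs/2 = 19.65 kHz, folds to fs − 35.7 kHz = 3.6 kHz.
52.2 kHz and 130.8 kHz both map to 12.9 kHz.

12.9 kHz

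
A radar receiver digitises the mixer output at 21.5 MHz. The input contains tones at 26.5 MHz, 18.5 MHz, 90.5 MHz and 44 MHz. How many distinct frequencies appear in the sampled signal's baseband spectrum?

4

fs/2 = 10.75 MHz.
26.5 MHz mod fs = 5 MHz.
5 MHz ≤ fs/2 = 10.75 MHz, appears at 5 MHz.
18.5 MHz > fs/2 = 10.75 MHz, folds to fs − 18.5 MHz = 3 MHz.
90.5 MHz mod fs = 4.5 MHz.
4.5 MHz ≤ fs/2 = 10.75 MHz, appears at 4.5 MHz.
44 MHz mod fs = 1 MHz.
1 MHz ≤ fs/2 = 10.75 MHz, appears at 1 MHz.
Distinct values: {1 MHz, 3 MHz, 4.5 MHz, 5 MHz} → 4.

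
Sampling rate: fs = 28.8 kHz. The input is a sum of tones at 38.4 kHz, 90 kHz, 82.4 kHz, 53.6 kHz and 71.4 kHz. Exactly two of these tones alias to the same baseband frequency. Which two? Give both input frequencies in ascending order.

fs/2 = 14.4 kHz.
38.4 kHz mod fs = 9.6 kHz.
9.6 kHz ≤ fs/2 = 14.4 kHz, appears at 9.6 kHz.
90 kHz mod fs = 3.6 kHz.
3.6 kHz ≤ fs/2 = 14.4 kHz, appears at 3.6 kHz.
82.4 kHz mod fs = 24.8 kHz.
24.8 kHz > fs/2 = 14.4 kHz, folds to fs − 24.8 kHz = 4 kHz.
53.6 kHz mod fs = 24.8 kHz.
24.8 kHz > fs/2 = 14.4 kHz, folds to fs − 24.8 kHz = 4 kHz.
71.4 kHz mod fs = 13.8 kHz.
13.8 kHz ≤ fs/2 = 14.4 kHz, appears at 13.8 kHz.
53.6 kHz and 82.4 kHz both map to 4 kHz.

53.6 kHz, 82.4 kHz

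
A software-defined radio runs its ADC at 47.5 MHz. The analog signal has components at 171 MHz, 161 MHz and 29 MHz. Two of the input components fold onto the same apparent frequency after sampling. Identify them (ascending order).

fs/2 = 23.75 MHz.
171 MHz mod fs = 28.5 MHz.
28.5 MHz > fs/2 = 23.75 MHz, folds to fs − 28.5 MHz = 19 MHz.
161 MHz mod fs = 18.5 MHz.
18.5 MHz ≤ fs/2 = 23.75 MHz, appears at 18.5 MHz.
29 MHz > fs/2 = 23.75 MHz, folds to fs − 29 MHz = 18.5 MHz.
29 MHz and 161 MHz both map to 18.5 MHz.

29 MHz, 161 MHz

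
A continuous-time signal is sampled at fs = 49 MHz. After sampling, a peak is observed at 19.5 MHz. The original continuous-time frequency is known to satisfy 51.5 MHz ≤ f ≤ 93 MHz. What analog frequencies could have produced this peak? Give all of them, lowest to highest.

Frequencies that alias to 19.5 MHz are k·fs ± 19.5 MHz for integer k ≥ 0.
k=0: 19.5 MHz.
k=1: 29.5 MHz, 68.5 MHz.
k=2: 78.5 MHz, 117.5 MHz.
k=3: 127.5 MHz, 166.5 MHz.
Within [51.5 MHz, 93 MHz]: 68.5 MHz, 78.5 MHz.

68.5 MHz, 78.5 MHz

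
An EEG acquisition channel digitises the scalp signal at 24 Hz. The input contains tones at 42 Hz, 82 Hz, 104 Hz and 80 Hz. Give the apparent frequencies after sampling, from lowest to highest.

6 Hz, 8 Hz, 10 Hz

fs/2 = 12 Hz.
42 Hz mod fs = 18 Hz.
18 Hz > fs/2 = 12 Hz, folds to fs − 18 Hz = 6 Hz.
82 Hz mod fs = 10 Hz.
10 Hz ≤ fs/2 = 12 Hz, appears at 10 Hz.
104 Hz mod fs = 8 Hz.
8 Hz ≤ fs/2 = 12 Hz, appears at 8 Hz.
80 Hz mod fs = 8 Hz.
8 Hz ≤ fs/2 = 12 Hz, appears at 8 Hz.
Distinct values: {6 Hz, 8 Hz, 10 Hz}.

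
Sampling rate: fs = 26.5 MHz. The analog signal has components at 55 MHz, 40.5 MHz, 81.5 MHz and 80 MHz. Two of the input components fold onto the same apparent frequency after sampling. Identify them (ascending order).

55 MHz, 81.5 MHz

fs/2 = 13.25 MHz.
55 MHz mod fs = 2 MHz.
2 MHz ≤ fs/2 = 13.25 MHz, appears at 2 MHz.
40.5 MHz mod fs = 14 MHz.
14 MHz > fs/2 = 13.25 MHz, folds to fs − 14 MHz = 12.5 MHz.
81.5 MHz mod fs = 2 MHz.
2 MHz ≤ fs/2 = 13.25 MHz, appears at 2 MHz.
80 MHz mod fs = 0.5 MHz.
0.5 MHz ≤ fs/2 = 13.25 MHz, appears at 0.5 MHz.
55 MHz and 81.5 MHz both map to 2 MHz.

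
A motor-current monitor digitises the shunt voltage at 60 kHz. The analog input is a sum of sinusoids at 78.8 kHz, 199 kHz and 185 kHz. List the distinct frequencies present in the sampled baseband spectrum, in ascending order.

fs/2 = 30 kHz.
78.8 kHz mod fs = 18.8 kHz.
18.8 kHz ≤ fs/2 = 30 kHz, appears at 18.8 kHz.
199 kHz mod fs = 19 kHz.
19 kHz ≤ fs/2 = 30 kHz, appears at 19 kHz.
185 kHz mod fs = 5 kHz.
5 kHz ≤ fs/2 = 30 kHz, appears at 5 kHz.
Distinct values: {5 kHz, 18.8 kHz, 19 kHz}.

5 kHz, 18.8 kHz, 19 kHz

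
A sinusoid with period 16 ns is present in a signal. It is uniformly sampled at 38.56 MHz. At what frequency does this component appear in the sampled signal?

14.62 MHz

T = 16 ns → f = 1/T = 62.5 MHz.
62.5 MHz mod fs = 23.94 MHz.
23.94 MHz > fs/2 = 19.28 MHz, folds to fs − 23.94 MHz = 14.62 MHz.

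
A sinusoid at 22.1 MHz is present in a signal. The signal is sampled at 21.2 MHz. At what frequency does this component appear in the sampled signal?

22.1 MHz mod fs = 0.9 MHz.
0.9 MHz ≤ fs/2 = 10.6 MHz, appears at 0.9 MHz.

0.9 MHz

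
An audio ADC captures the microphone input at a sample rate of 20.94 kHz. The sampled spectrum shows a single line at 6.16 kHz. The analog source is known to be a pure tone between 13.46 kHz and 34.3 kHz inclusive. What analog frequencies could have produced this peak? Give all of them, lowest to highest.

14.78 kHz, 27.1 kHz

Frequencies that alias to 6.16 kHz are k·fs ± 6.16 kHz for integer k ≥ 0.
k=0: 6.16 kHz.
k=1: 14.78 kHz, 27.1 kHz.
k=2: 35.72 kHz, 48.04 kHz.
Within [13.46 kHz, 34.3 kHz]: 14.78 kHz, 27.1 kHz.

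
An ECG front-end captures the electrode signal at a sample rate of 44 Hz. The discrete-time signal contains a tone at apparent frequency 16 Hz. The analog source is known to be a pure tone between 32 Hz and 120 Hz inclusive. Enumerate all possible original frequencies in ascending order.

60 Hz, 72 Hz, 104 Hz, 116 Hz

Frequencies that alias to 16 Hz are k·fs ± 16 Hz for integer k ≥ 0.
k=0: 16 Hz.
k=1: 28 Hz, 60 Hz.
k=2: 72 Hz, 104 Hz.
k=3: 116 Hz, 148 Hz.
k=4: 160 Hz, 192 Hz.
Within [32 Hz, 120 Hz]: 60 Hz, 72 Hz, 104 Hz, 116 Hz.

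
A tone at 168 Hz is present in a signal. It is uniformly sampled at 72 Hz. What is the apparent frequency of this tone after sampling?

24 Hz

168 Hz mod fs = 24 Hz.
24 Hz ≤ fs/2 = 36 Hz, appears at 24 Hz.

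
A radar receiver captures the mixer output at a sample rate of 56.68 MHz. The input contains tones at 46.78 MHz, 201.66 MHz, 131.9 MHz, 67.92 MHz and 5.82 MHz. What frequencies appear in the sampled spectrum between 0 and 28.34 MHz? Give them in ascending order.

fs/2 = 28.34 MHz.
46.78 MHz > fs/2 = 28.34 MHz, folds to fs − 46.78 MHz = 9.9 MHz.
201.66 MHz mod fs = 31.62 MHz.
31.62 MHz > fs/2 = 28.34 MHz, folds to fs − 31.62 MHz = 25.06 MHz.
131.9 MHz mod fs = 18.54 MHz.
18.54 MHz ≤ fs/2 = 28.34 MHz, appears at 18.54 MHz.
67.92 MHz mod fs = 11.24 MHz.
11.24 MHz ≤ fs/2 = 28.34 MHz, appears at 11.24 MHz.
5.82 MHz ≤ fs/2 = 28.34 MHz, passes unchanged.
Distinct values: {5.82 MHz, 9.9 MHz, 11.24 MHz, 18.54 MHz, 25.06 MHz}.

5.82 MHz, 9.9 MHz, 11.24 MHz, 18.54 MHz, 25.06 MHz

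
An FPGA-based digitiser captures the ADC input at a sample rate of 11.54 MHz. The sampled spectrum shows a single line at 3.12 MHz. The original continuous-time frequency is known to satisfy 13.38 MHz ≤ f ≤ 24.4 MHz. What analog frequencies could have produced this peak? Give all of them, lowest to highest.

14.66 MHz, 19.96 MHz

Frequencies that alias to 3.12 MHz are k·fs ± 3.12 MHz for integer k ≥ 0.
k=0: 3.12 MHz.
k=1: 8.42 MHz, 14.66 MHz.
k=2: 19.96 MHz, 26.2 MHz.
k=3: 31.5 MHz, 37.74 MHz.
Within [13.38 MHz, 24.4 MHz]: 14.66 MHz, 19.96 MHz.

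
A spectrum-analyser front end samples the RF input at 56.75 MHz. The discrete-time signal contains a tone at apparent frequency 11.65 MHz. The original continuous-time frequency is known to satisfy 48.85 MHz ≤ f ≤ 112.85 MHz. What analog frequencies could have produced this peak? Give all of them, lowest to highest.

Frequencies that alias to 11.65 MHz are k·fs ± 11.65 MHz for integer k ≥ 0.
k=0: 11.65 MHz.
k=1: 45.1 MHz, 68.4 MHz.
k=2: 101.85 MHz, 125.15 MHz.
k=3: 158.6 MHz, 181.9 MHz.
Within [48.85 MHz, 112.85 MHz]: 68.4 MHz, 101.85 MHz.

68.4 MHz, 101.85 MHz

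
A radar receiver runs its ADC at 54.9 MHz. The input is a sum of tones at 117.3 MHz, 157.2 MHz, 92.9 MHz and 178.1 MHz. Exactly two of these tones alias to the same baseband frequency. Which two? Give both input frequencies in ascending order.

117.3 MHz, 157.2 MHz

fs/2 = 27.45 MHz.
117.3 MHz mod fs = 7.5 MHz.
7.5 MHz ≤ fs/2 = 27.45 MHz, appears at 7.5 MHz.
157.2 MHz mod fs = 47.4 MHz.
47.4 MHz > fs/2 = 27.45 MHz, folds to fs − 47.4 MHz = 7.5 MHz.
92.9 MHz mod fs = 38 MHz.
38 MHz > fs/2 = 27.45 MHz, folds to fs − 38 MHz = 16.9 MHz.
178.1 MHz mod fs = 13.4 MHz.
13.4 MHz ≤ fs/2 = 27.45 MHz, appears at 13.4 MHz.
117.3 MHz and 157.2 MHz both map to 7.5 MHz.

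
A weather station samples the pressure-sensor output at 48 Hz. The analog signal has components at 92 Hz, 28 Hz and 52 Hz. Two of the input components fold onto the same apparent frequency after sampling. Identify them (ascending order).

fs/2 = 24 Hz.
92 Hz mod fs = 44 Hz.
44 Hz > fs/2 = 24 Hz, folds to fs − 44 Hz = 4 Hz.
28 Hz > fs/2 = 24 Hz, folds to fs − 28 Hz = 20 Hz.
52 Hz mod fs = 4 Hz.
4 Hz ≤ fs/2 = 24 Hz, appears at 4 Hz.
52 Hz and 92 Hz both map to 4 Hz.

52 Hz, 92 Hz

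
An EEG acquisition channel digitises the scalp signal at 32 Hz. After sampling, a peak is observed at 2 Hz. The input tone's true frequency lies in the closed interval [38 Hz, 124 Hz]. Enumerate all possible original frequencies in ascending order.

Frequencies that alias to 2 Hz are k·fs ± 2 Hz for integer k ≥ 0.
k=0: 2 Hz.
k=1: 30 Hz, 34 Hz.
k=2: 62 Hz, 66 Hz.
k=3: 94 Hz, 98 Hz.
k=4: 126 Hz, 130 Hz.
Within [38 Hz, 124 Hz]: 62 Hz, 66 Hz, 94 Hz, 98 Hz.

62 Hz, 66 Hz, 94 Hz, 98 Hz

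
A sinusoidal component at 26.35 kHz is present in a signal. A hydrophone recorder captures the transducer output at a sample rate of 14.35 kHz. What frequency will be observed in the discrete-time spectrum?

26.35 kHz mod fs = 12 kHz.
12 kHz > fs/2 = 7.175 kHz, folds to fs − 12 kHz = 2.35 kHz.

2.35 kHz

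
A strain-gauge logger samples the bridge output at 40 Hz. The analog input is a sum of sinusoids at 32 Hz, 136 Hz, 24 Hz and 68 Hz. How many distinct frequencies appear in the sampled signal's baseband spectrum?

fs/2 = 20 Hz.
32 Hz > fs/2 = 20 Hz, folds to fs − 32 Hz = 8 Hz.
136 Hz mod fs = 16 Hz.
16 Hz ≤ fs/2 = 20 Hz, appears at 16 Hz.
24 Hz > fs/2 = 20 Hz, folds to fs − 24 Hz = 16 Hz.
68 Hz mod fs = 28 Hz.
28 Hz > fs/2 = 20 Hz, folds to fs − 28 Hz = 12 Hz.
Distinct values: {8 Hz, 12 Hz, 16 Hz} → 3.

3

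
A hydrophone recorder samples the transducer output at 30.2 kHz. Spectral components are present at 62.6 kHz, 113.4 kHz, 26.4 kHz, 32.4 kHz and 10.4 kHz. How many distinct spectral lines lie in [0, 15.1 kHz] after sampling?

4

fs/2 = 15.1 kHz.
62.6 kHz mod fs = 2.2 kHz.
2.2 kHz ≤ fs/2 = 15.1 kHz, appears at 2.2 kHz.
113.4 kHz mod fs = 22.8 kHz.
22.8 kHz > fs/2 = 15.1 kHz, folds to fs − 22.8 kHz = 7.4 kHz.
26.4 kHz > fs/2 = 15.1 kHz, folds to fs − 26.4 kHz = 3.8 kHz.
32.4 kHz mod fs = 2.2 kHz.
2.2 kHz ≤ fs/2 = 15.1 kHz, appears at 2.2 kHz.
10.4 kHz ≤ fs/2 = 15.1 kHz, passes unchanged.
Distinct values: {2.2 kHz, 3.8 kHz, 7.4 kHz, 10.4 kHz} → 4.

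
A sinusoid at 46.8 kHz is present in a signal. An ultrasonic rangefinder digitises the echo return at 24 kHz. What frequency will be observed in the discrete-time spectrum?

46.8 kHz mod fs = 22.8 kHz.
22.8 kHz > fs/2 = 12 kHz, folds to fs − 22.8 kHz = 1.2 kHz.

1.2 kHz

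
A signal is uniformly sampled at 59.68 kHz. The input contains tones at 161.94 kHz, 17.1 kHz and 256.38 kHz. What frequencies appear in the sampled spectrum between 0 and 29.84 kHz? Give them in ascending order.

fs/2 = 29.84 kHz.
161.94 kHz mod fs = 42.58 kHz.
42.58 kHz > fs/2 = 29.84 kHz, folds to fs − 42.58 kHz = 17.1 kHz.
17.1 kHz ≤ fs/2 = 29.84 kHz, passes unchanged.
256.38 kHz mod fs = 17.66 kHz.
17.66 kHz ≤ fs/2 = 29.84 kHz, appears at 17.66 kHz.
Distinct values: {17.1 kHz, 17.66 kHz}.

17.1 kHz, 17.66 kHz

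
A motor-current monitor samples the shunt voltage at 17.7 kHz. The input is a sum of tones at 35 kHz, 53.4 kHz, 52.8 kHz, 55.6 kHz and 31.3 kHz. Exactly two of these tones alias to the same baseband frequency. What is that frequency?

fs/2 = 8.85 kHz.
35 kHz mod fs = 17.3 kHz.
17.3 kHz > fs/2 = 8.85 kHz, folds to fs − 17.3 kHz = 0.4 kHz.
53.4 kHz mod fs = 0.3 kHz.
0.3 kHz ≤ fs/2 = 8.85 kHz, appears at 0.3 kHz.
52.8 kHz mod fs = 17.4 kHz.
17.4 kHz > fs/2 = 8.85 kHz, folds to fs − 17.4 kHz = 0.3 kHz.
55.6 kHz mod fs = 2.5 kHz.
2.5 kHz ≤ fs/2 = 8.85 kHz, appears at 2.5 kHz.
31.3 kHz mod fs = 13.6 kHz.
13.6 kHz > fs/2 = 8.85 kHz, folds to fs − 13.6 kHz = 4.1 kHz.
52.8 kHz and 53.4 kHz both map to 0.3 kHz.

0.3 kHz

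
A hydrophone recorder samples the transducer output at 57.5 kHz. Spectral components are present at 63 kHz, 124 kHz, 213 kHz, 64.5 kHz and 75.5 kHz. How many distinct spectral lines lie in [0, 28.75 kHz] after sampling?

fs/2 = 28.75 kHz.
63 kHz mod fs = 5.5 kHz.
5.5 kHz ≤ fs/2 = 28.75 kHz, appears at 5.5 kHz.
124 kHz mod fs = 9 kHz.
9 kHz ≤ fs/2 = 28.75 kHz, appears at 9 kHz.
213 kHz mod fs = 40.5 kHz.
40.5 kHz > fs/2 = 28.75 kHz, folds to fs − 40.5 kHz = 17 kHz.
64.5 kHz mod fs = 7 kHz.
7 kHz ≤ fs/2 = 28.75 kHz, appears at 7 kHz.
75.5 kHz mod fs = 18 kHz.
18 kHz ≤ fs/2 = 28.75 kHz, appears at 18 kHz.
Distinct values: {5.5 kHz, 7 kHz, 9 kHz, 17 kHz, 18 kHz} → 5.

5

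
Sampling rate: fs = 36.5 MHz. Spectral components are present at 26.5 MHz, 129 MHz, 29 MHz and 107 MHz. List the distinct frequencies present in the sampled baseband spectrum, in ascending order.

fs/2 = 18.25 MHz.
26.5 MHz > fs/2 = 18.25 MHz, folds to fs − 26.5 MHz = 10 MHz.
129 MHz mod fs = 19.5 MHz.
19.5 MHz > fs/2 = 18.25 MHz, folds to fs − 19.5 MHz = 17 MHz.
29 MHz > fs/2 = 18.25 MHz, folds to fs − 29 MHz = 7.5 MHz.
107 MHz mod fs = 34 MHz.
34 MHz > fs/2 = 18.25 MHz, folds to fs − 34 MHz = 2.5 MHz.
Distinct values: {2.5 MHz, 7.5 MHz, 10 MHz, 17 MHz}.

2.5 MHz, 7.5 MHz, 10 MHz, 17 MHz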